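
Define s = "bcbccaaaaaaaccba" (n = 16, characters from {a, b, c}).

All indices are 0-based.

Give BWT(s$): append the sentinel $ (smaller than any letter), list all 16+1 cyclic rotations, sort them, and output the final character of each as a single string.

abcaaaaaac$cccbba

rank  rotation           last
    0  $bcbccaaaaaaaccba  a
    1  a$bcbccaaaaaaaccb  b
    2  aaaaaaaccba$bcbcc  c
    3  aaaaaaccba$bcbcca  a
    4  aaaaaccba$bcbccaa  a
    5  aaaaccba$bcbccaaa  a
    6  aaaccba$bcbccaaaa  a
    7  aaccba$bcbccaaaaa  a
    8  accba$bcbccaaaaaa  a
    9  ba$bcbccaaaaaaacc  c
   10  bcbccaaaaaaaccba$  $
   11  bccaaaaaaaccba$bc  c
   12  caaaaaaaccba$bcbc  c
   13  cba$bcbccaaaaaaac  c
   14  cbccaaaaaaaccba$b  b
   15  ccaaaaaaaccba$bcb  b
   16  ccba$bcbccaaaaaaa  a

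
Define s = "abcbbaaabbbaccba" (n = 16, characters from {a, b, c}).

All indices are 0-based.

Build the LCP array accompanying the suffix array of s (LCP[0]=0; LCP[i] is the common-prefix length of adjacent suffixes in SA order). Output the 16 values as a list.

[0, 1, 2, 1, 2, 1, 0, 2, 2, 1, 3, 2, 1, 0, 2, 1]

sorted suffixes:
  #0 SA[0]=15  'a'
  #1 SA[1]=5  'aaabbbaccba'
  #2 SA[2]=6  'aabbbaccba'
  #3 SA[3]=7  'abbbaccba'
  #4 SA[4]=0  'abcbbaaabbbaccba'
  #5 SA[5]=11  'accba'
  #6 SA[6]=14  'ba'
  #7 SA[7]=4  'baaabbbaccba'
  #8 SA[8]=10  'baccba'
  #9 SA[9]=3  'bbaaabbbaccba'
  #10 SA[10]=9  'bbaccba'
  #11 SA[11]=8  'bbbaccba'
  #12 SA[12]=1  'bcbbaaabbbaccba'
  #13 SA[13]=13  'cba'
  #14 SA[14]=2  'cbbaaabbbaccba'
  #15 SA[15]=12  'ccba'

SA = [15, 5, 6, 7, 0, 11, 14, 4, 10, 3, 9, 8, 1, 13, 2, 12]
rank  pair      lcp
   1  s[15:],s[5:]  1  'a'
   2  s[5:],s[6:]  2  'aa'
   3  s[6:],s[7:]  1  'a'
   4  s[7:],s[0:]  2  'ab'
   5  s[0:],s[11:]  1  'a'
   6  s[11:],s[14:]  0  ''
   7  s[14:],s[4:]  2  'ba'
   8  s[4:],s[10:]  2  'ba'
   9  s[10:],s[3:]  1  'b'
  10  s[3:],s[9:]  3  'bba'
  11  s[9:],s[8:]  2  'bb'
  12  s[8:],s[1:]  1  'b'
  13  s[1:],s[13:]  0  ''
  14  s[13:],s[2:]  2  'cb'
  15  s[2:],s[12:]  1  'c'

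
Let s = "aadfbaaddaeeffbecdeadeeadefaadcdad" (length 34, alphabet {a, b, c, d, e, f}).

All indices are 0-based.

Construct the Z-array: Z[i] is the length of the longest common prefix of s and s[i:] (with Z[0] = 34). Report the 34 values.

Z[0]=34
i=1: i≥r, start 0; Z[1]=1 scan→box=[1,2)
i=2: i≥r, start 0; Z[2]=0
i=3: i≥r, start 0; Z[3]=0
i=4: i≥r, start 0; Z[4]=0
i=5: i≥r, start 0; Z[5]=3 scan→box=[5,8)
i=6: min(r-i=2, Z[1]=1)=1; Z[6]=1
i=7: min(r-i=1, Z[2]=0)=0; Z[7]=0
i=8: i≥r, start 0; Z[8]=0
i=9: i≥r, start 0; Z[9]=1 scan→box=[9,10)
i=10: i≥r, start 0; Z[10]=0
i=11: i≥r, start 0; Z[11]=0
i=12: i≥r, start 0; Z[12]=0
i=13: i≥r, start 0; Z[13]=0
i=14: i≥r, start 0; Z[14]=0
i=15: i≥r, start 0; Z[15]=0
i=16: i≥r, start 0; Z[16]=0
i=17: i≥r, start 0; Z[17]=0
i=18: i≥r, start 0; Z[18]=0
i=19: i≥r, start 0; Z[19]=1 scan→box=[19,20)
i=20: i≥r, start 0; Z[20]=0
i=21: i≥r, start 0; Z[21]=0
i=22: i≥r, start 0; Z[22]=0
i=23: i≥r, start 0; Z[23]=1 scan→box=[23,24)
i=24: i≥r, start 0; Z[24]=0
i=25: i≥r, start 0; Z[25]=0
i=26: i≥r, start 0; Z[26]=0
i=27: i≥r, start 0; Z[27]=3 scan→box=[27,30)
i=28: min(r-i=2, Z[1]=1)=1; Z[28]=1
i=29: min(r-i=1, Z[2]=0)=0; Z[29]=0
i=30: i≥r, start 0; Z[30]=0
i=31: i≥r, start 0; Z[31]=0
i=32: i≥r, start 0; Z[32]=1 scan→box=[32,33)
i=33: i≥r, start 0; Z[33]=0

[34, 1, 0, 0, 0, 3, 1, 0, 0, 1, 0, 0, 0, 0, 0, 0, 0, 0, 0, 1, 0, 0, 0, 1, 0, 0, 0, 3, 1, 0, 0, 0, 1, 0]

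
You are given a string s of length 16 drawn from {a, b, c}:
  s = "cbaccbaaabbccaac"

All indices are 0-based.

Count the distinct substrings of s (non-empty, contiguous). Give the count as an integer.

116

rank | idx | suffix
   0 |   6 | aaabbccaac
   1 |   7 | aabbccaac
   2 |  13 | aac
   3 |   8 | abbccaac
   4 |  14 | ac
   5 |   2 | accbaaabbccaac
   6 |   5 | baaabbccaac
   7 |   1 | baccbaaabbccaac
   8 |   9 | bbccaac
   9 |  10 | bccaac
  10 |  15 | c
  11 |  12 | caac
  12 |   4 | cbaaabbccaac
  13 |   0 | cbaccbaaabbccaac
  14 |  11 | ccaac
  15 |   3 | ccbaaabbccaac

SA = [6, 7, 13, 8, 14, 2, 5, 1, 9, 10, 15, 12, 4, 0, 11, 3]
rank  pair      lcp
   1  s[6:],s[7:]  2  'aa'
   2  s[7:],s[13:]  2  'aa'
   3  s[13:],s[8:]  1  'a'
   4  s[8:],s[14:]  1  'a'
   5  s[14:],s[2:]  2  'ac'
   6  s[2:],s[5:]  0  ''
   7  s[5:],s[1:]  2  'ba'
   8  s[1:],s[9:]  1  'b'
   9  s[9:],s[10:]  1  'b'
  10  s[10:],s[15:]  0  ''
  11  s[15:],s[12:]  1  'c'
  12  s[12:],s[4:]  1  'c'
  13  s[4:],s[0:]  3  'cba'
  14  s[0:],s[11:]  1  'c'
  15  s[11:],s[3:]  2  'cc'

n(n+1)/2 = 16·17/2 = 136
Σ LCP = 0 + 2 + 2 + 1 + 1 + 2 + 0 + 2 + 1 + 1 + 0 + 1 + 1 + 3 + 1 + 2 = 20
distinct = 136 − 20 = 116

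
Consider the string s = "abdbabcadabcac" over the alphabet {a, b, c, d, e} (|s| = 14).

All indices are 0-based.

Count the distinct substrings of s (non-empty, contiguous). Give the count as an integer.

sorted suffixes:
  #0 SA[0]=9  'abcac'
  #1 SA[1]=4  'abcadabcac'
  #2 SA[2]=0  'abdbabcadabcac'
  #3 SA[3]=12  'ac'
  #4 SA[4]=7  'adabcac'
  #5 SA[5]=3  'babcadabcac'
  #6 SA[6]=10  'bcac'
  #7 SA[7]=5  'bcadabcac'
  #8 SA[8]=1  'bdbabcadabcac'
  #9 SA[9]=13  'c'
  #10 SA[10]=11  'cac'
  #11 SA[11]=6  'cadabcac'
  #12 SA[12]=8  'dabcac'
  #13 SA[13]=2  'dbabcadabcac'

SA = [9, 4, 0, 12, 7, 3, 10, 5, 1, 13, 11, 6, 8, 2]
[i] adj suffixes → lcp
  [1] 9/4 → 4 ('abca')
  [2] 4/0 → 2 ('ab')
  [3] 0/12 → 1 ('a')
  [4] 12/7 → 1 ('a')
  [5] 7/3 → 0 ('')
  [6] 3/10 → 1 ('b')
  [7] 10/5 → 3 ('bca')
  [8] 5/1 → 1 ('b')
  [9] 1/13 → 0 ('')
  [10] 13/11 → 1 ('c')
  [11] 11/6 → 2 ('ca')
  [12] 6/8 → 0 ('')
  [13] 8/2 → 1 ('d')

n(n+1)/2 = 14·15/2 = 105
Σ LCP = 0 + 4 + 2 + 1 + 1 + 0 + 1 + 3 + 1 + 0 + 1 + 2 + 0 + 1 = 17
distinct = 105 − 17 = 88

88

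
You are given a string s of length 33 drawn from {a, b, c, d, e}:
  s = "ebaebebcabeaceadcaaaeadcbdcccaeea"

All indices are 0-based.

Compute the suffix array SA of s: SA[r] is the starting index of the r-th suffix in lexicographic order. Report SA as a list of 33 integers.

rank→(start, suffix):
  0 → (32, 'a')
  1 → (17, 'aaaeadcbdcccaeea')
  2 → (18, 'aaeadcbdcccaeea')
  3 → (8, 'abeaceadcaaaeadcbdcccaeea')
  4 → (11, 'aceadcaaaeadcbdcccaeea')
  5 → (14, 'adcaaaeadcbdcccaeea')
  6 → (21, 'adcbdcccaeea')
  7 → (19, 'aeadcbdcccaeea')
  8 → (2, 'aebebcabeaceadcaaaeadcbdcccaeea')
  9 → (29, 'aeea')
  10 → (1, 'baebebcabeaceadcaaaeadcbdcccaeea')
  11 → (6, 'bcabeaceadcaaaeadcbdcccaeea')
  12 → (24, 'bdcccaeea')
  13 → (9, 'beaceadcaaaeadcbdcccaeea')
  14 → (4, 'bebcabeaceadcaaaeadcbdcccaeea')
  15 → (16, 'caaaeadcbdcccaeea')
  16 → (7, 'cabeaceadcaaaeadcbdcccaeea')
  17 → (28, 'caeea')
  18 → (23, 'cbdcccaeea')
  19 → (27, 'ccaeea')
  20 → (26, 'cccaeea')
  21 → (12, 'ceadcaaaeadcbdcccaeea')
  22 → (15, 'dcaaaeadcbdcccaeea')
  23 → (22, 'dcbdcccaeea')
  24 → (25, 'dcccaeea')
  25 → (31, 'ea')
  26 → (10, 'eaceadcaaaeadcbdcccaeea')
  27 → (13, 'eadcaaaeadcbdcccaeea')
  28 → (20, 'eadcbdcccaeea')
  29 → (0, 'ebaebebcabeaceadcaaaeadcbdcccaeea')
  30 → (5, 'ebcabeaceadcaaaeadcbdcccaeea')
  31 → (3, 'ebebcabeaceadcaaaeadcbdcccaeea')
  32 → (30, 'eea')

[32, 17, 18, 8, 11, 14, 21, 19, 2, 29, 1, 6, 24, 9, 4, 16, 7, 28, 23, 27, 26, 12, 15, 22, 25, 31, 10, 13, 20, 0, 5, 3, 30]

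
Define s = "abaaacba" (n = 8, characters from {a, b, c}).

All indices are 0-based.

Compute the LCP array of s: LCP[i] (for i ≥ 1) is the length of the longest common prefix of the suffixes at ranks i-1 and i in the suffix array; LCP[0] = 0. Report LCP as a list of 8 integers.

[0, 1, 2, 1, 1, 0, 2, 0]

rank→(start, suffix):
  0 → (7, 'a')
  1 → (2, 'aaacba')
  2 → (3, 'aacba')
  3 → (0, 'abaaacba')
  4 → (4, 'acba')
  5 → (6, 'ba')
  6 → (1, 'baaacba')
  7 → (5, 'cba')

SA = [7, 2, 3, 0, 4, 6, 1, 5]
i: (SA[i-1],SA[i]) lcp shared
  1: (7,2) 1 'a'
  2: (2,3) 2 'aa'
  3: (3,0) 1 'a'
  4: (0,4) 1 'a'
  5: (4,6) 0 ''
  6: (6,1) 2 'ba'
  7: (1,5) 0 ''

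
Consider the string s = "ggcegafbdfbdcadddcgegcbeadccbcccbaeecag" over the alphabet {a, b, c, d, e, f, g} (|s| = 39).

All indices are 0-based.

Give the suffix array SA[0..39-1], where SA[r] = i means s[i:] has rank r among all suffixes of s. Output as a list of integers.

rank | idx | suffix
   0 |  24 | adccbcccbaeecag
   1 |  13 | adddcgegcbeadccbcccbaeecag
   2 |  33 | aeecag
   3 |   5 | afbdfbdcadddcgegcbeadccbcccbaeecag
   4 |  37 | ag
   5 |  32 | baeecag
   6 |  28 | bcccbaeecag
   7 |  10 | bdcadddcgegcbeadccbcccbaeecag
   8 |   7 | bdfbdcadddcgegcbeadccbcccbaeecag
   9 |  22 | beadccbcccbaeecag
  10 |  12 | cadddcgegcbeadccbcccbaeecag
  11 |  36 | cag
  12 |  31 | cbaeecag
  13 |  27 | cbcccbaeecag
  14 |  21 | cbeadccbcccbaeecag
  15 |  30 | ccbaeecag
  16 |  26 | ccbcccbaeecag
  17 |  29 | cccbaeecag
  18 |   2 | cegafbdfbdcadddcgegcbeadccbcccbaeecag
  19 |  17 | cgegcbeadccbcccbaeecag
  20 |  11 | dcadddcgegcbeadccbcccbaeecag
  21 |  25 | dccbcccbaeecag
  22 |  16 | dcgegcbeadccbcccbaeecag
  23 |  15 | ddcgegcbeadccbcccbaeecag
  24 |  14 | dddcgegcbeadccbcccbaeecag
  25 |   8 | dfbdcadddcgegcbeadccbcccbaeecag
  26 |  23 | eadccbcccbaeecag
  27 |  35 | ecag
  28 |  34 | eecag
  29 |   3 | egafbdfbdcadddcgegcbeadccbcccbaeecag
  30 |  19 | egcbeadccbcccbaeecag
  31 |   9 | fbdcadddcgegcbeadccbcccbaeecag
  32 |   6 | fbdfbdcadddcgegcbeadccbcccbaeecag
  33 |  38 | g
  34 |   4 | gafbdfbdcadddcgegcbeadccbcccbaeecag
  35 |  20 | gcbeadccbcccbaeecag
  36 |   1 | gcegafbdfbdcadddcgegcbeadccbcccbaeecag
  37 |  18 | gegcbeadccbcccbaeecag
  38 |   0 | ggcegafbdfbdcadddcgegcbeadccbcccbaeecag

[24, 13, 33, 5, 37, 32, 28, 10, 7, 22, 12, 36, 31, 27, 21, 30, 26, 29, 2, 17, 11, 25, 16, 15, 14, 8, 23, 35, 34, 3, 19, 9, 6, 38, 4, 20, 1, 18, 0]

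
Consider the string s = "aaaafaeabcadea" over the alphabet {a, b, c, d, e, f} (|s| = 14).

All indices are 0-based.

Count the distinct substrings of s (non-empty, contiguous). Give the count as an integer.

93

rank | idx | suffix
   0 |  13 | a
   1 |   0 | aaaafaeabcadea
   2 |   1 | aaafaeabcadea
   3 |   2 | aafaeabcadea
   4 |   7 | abcadea
   5 |  10 | adea
   6 |   5 | aeabcadea
   7 |   3 | afaeabcadea
   8 |   8 | bcadea
   9 |   9 | cadea
  10 |  11 | dea
  11 |  12 | ea
  12 |   6 | eabcadea
  13 |   4 | faeabcadea

SA = [13, 0, 1, 2, 7, 10, 5, 3, 8, 9, 11, 12, 6, 4]
[i] adj suffixes → lcp
  [1] 13/0 → 1 ('a')
  [2] 0/1 → 3 ('aaa')
  [3] 1/2 → 2 ('aa')
  [4] 2/7 → 1 ('a')
  [5] 7/10 → 1 ('a')
  [6] 10/5 → 1 ('a')
  [7] 5/3 → 1 ('a')
  [8] 3/8 → 0 ('')
  [9] 8/9 → 0 ('')
  [10] 9/11 → 0 ('')
  [11] 11/12 → 0 ('')
  [12] 12/6 → 2 ('ea')
  [13] 6/4 → 0 ('')

n(n+1)/2 = 14·15/2 = 105
Σ LCP = 0 + 1 + 3 + 2 + 1 + 1 + 1 + 1 + 0 + 0 + 0 + 0 + 2 + 0 = 12
distinct = 105 − 12 = 93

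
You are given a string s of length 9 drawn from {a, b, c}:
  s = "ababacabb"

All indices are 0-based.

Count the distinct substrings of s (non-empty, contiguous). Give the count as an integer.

sorted suffixes:
  #0 SA[0]=0  'ababacabb'
  #1 SA[1]=2  'abacabb'
  #2 SA[2]=6  'abb'
  #3 SA[3]=4  'acabb'
  #4 SA[4]=8  'b'
  #5 SA[5]=1  'babacabb'
  #6 SA[6]=3  'bacabb'
  #7 SA[7]=7  'bb'
  #8 SA[8]=5  'cabb'

SA = [0, 2, 6, 4, 8, 1, 3, 7, 5]
rank  pair      lcp
   1  s[0:],s[2:]  3  'aba'
   2  s[2:],s[6:]  2  'ab'
   3  s[6:],s[4:]  1  'a'
   4  s[4:],s[8:]  0  ''
   5  s[8:],s[1:]  1  'b'
   6  s[1:],s[3:]  2  'ba'
   7  s[3:],s[7:]  1  'b'
   8  s[7:],s[5:]  0  ''

n(n+1)/2 = 9·10/2 = 45
Σ LCP = 0 + 3 + 2 + 1 + 0 + 1 + 2 + 1 + 0 = 10
distinct = 45 − 10 = 35

35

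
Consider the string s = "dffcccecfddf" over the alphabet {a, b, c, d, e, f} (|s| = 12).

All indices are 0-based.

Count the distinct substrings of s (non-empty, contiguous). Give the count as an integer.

sorted suffixes:
  #0 SA[0]=3  'cccecfddf'
  #1 SA[1]=4  'ccecfddf'
  #2 SA[2]=5  'cecfddf'
  #3 SA[3]=7  'cfddf'
  #4 SA[4]=9  'ddf'
  #5 SA[5]=10  'df'
  #6 SA[6]=0  'dffcccecfddf'
  #7 SA[7]=6  'ecfddf'
  #8 SA[8]=11  'f'
  #9 SA[9]=2  'fcccecfddf'
  #10 SA[10]=8  'fddf'
  #11 SA[11]=1  'ffcccecfddf'

SA = [3, 4, 5, 7, 9, 10, 0, 6, 11, 2, 8, 1]
i: (SA[i-1],SA[i]) lcp shared
  1: (3,4) 2 'cc'
  2: (4,5) 1 'c'
  3: (5,7) 1 'c'
  4: (7,9) 0 ''
  5: (9,10) 1 'd'
  6: (10,0) 2 'df'
  7: (0,6) 0 ''
  8: (6,11) 0 ''
  9: (11,2) 1 'f'
  10: (2,8) 1 'f'
  11: (8,1) 1 'f'

n(n+1)/2 = 12·13/2 = 78
Σ LCP = 0 + 2 + 1 + 1 + 0 + 1 + 2 + 0 + 0 + 1 + 1 + 1 = 10
distinct = 78 − 10 = 68

68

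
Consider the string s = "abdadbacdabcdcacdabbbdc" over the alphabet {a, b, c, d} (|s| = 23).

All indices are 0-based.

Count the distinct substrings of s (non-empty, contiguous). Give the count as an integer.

241

rank→(start, suffix):
  0 → (17, 'abbbdc')
  1 → (9, 'abcdcacdabbbdc')
  2 → (0, 'abdadbacdabcdcacdabbbdc')
  3 → (14, 'acdabbbdc')
  4 → (6, 'acdabcdcacdabbbdc')
  5 → (3, 'adbacdabcdcacdabbbdc')
  6 → (5, 'bacdabcdcacdabbbdc')
  7 → (18, 'bbbdc')
  8 → (19, 'bbdc')
  9 → (10, 'bcdcacdabbbdc')
  10 → (1, 'bdadbacdabcdcacdabbbdc')
  11 → (20, 'bdc')
  12 → (22, 'c')
  13 → (13, 'cacdabbbdc')
  14 → (15, 'cdabbbdc')
  15 → (7, 'cdabcdcacdabbbdc')
  16 → (11, 'cdcacdabbbdc')
  17 → (16, 'dabbbdc')
  18 → (8, 'dabcdcacdabbbdc')
  19 → (2, 'dadbacdabcdcacdabbbdc')
  20 → (4, 'dbacdabcdcacdabbbdc')
  21 → (21, 'dc')
  22 → (12, 'dcacdabbbdc')

SA = [17, 9, 0, 14, 6, 3, 5, 18, 19, 10, 1, 20, 22, 13, 15, 7, 11, 16, 8, 2, 4, 21, 12]
rank  pair      lcp
   1  s[17:],s[9:]  2  'ab'
   2  s[9:],s[0:]  2  'ab'
   3  s[0:],s[14:]  1  'a'
   4  s[14:],s[6:]  5  'acdab'
   5  s[6:],s[3:]  1  'a'
   6  s[3:],s[5:]  0  ''
   7  s[5:],s[18:]  1  'b'
   8  s[18:],s[19:]  2  'bb'
   9  s[19:],s[10:]  1  'b'
  10  s[10:],s[1:]  1  'b'
  11  s[1:],s[20:]  2  'bd'
  12  s[20:],s[22:]  0  ''
  13  s[22:],s[13:]  1  'c'
  14  s[13:],s[15:]  1  'c'
  15  s[15:],s[7:]  4  'cdab'
  16  s[7:],s[11:]  2  'cd'
  17  s[11:],s[16:]  0  ''
  18  s[16:],s[8:]  3  'dab'
  19  s[8:],s[2:]  2  'da'
  20  s[2:],s[4:]  1  'd'
  21  s[4:],s[21:]  1  'd'
  22  s[21:],s[12:]  2  'dc'

n(n+1)/2 = 23·24/2 = 276
Σ LCP = 0 + 2 + 2 + 1 + 5 + 1 + 0 + 1 + 2 + 1 + 1 + 2 + 0 + 1 + 1 + 4 + 2 + 0 + 3 + 2 + 1 + 1 + 2 = 35
distinct = 276 − 35 = 241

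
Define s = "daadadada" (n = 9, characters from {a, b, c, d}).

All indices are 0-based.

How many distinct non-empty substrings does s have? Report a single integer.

sorted suffixes:
  #0 SA[0]=8  'a'
  #1 SA[1]=1  'aadadada'
  #2 SA[2]=6  'ada'
  #3 SA[3]=4  'adada'
  #4 SA[4]=2  'adadada'
  #5 SA[5]=7  'da'
  #6 SA[6]=0  'daadadada'
  #7 SA[7]=5  'dada'
  #8 SA[8]=3  'dadada'

SA = [8, 1, 6, 4, 2, 7, 0, 5, 3]
[i] adj suffixes → lcp
  [1] 8/1 → 1 ('a')
  [2] 1/6 → 1 ('a')
  [3] 6/4 → 3 ('ada')
  [4] 4/2 → 5 ('adada')
  [5] 2/7 → 0 ('')
  [6] 7/0 → 2 ('da')
  [7] 0/5 → 2 ('da')
  [8] 5/3 → 4 ('dada')

n(n+1)/2 = 9·10/2 = 45
Σ LCP = 0 + 1 + 1 + 3 + 5 + 0 + 2 + 2 + 4 = 18
distinct = 45 − 18 = 27

27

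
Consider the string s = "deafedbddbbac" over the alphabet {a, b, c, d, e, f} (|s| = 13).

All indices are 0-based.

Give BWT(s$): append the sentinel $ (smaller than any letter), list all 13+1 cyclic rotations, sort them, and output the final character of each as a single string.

rank  rotation        last
    0  $deafedbddbbac  c
    1  ac$deafedbddbb  b
    2  afedbddbbac$de  e
    3  bac$deafedbddb  b
    4  bbac$deafedbdd  d
    5  bddbbac$deafed  d
    6  c$deafedbddbba  a
    7  dbbac$deafedbd  d
    8  dbddbbac$deafe  e
    9  ddbbac$deafedb  b
   10  deafedbddbbac$  $
   11  eafedbddbbac$d  d
   12  edbddbbac$deaf  f
   13  fedbddbbac$dea  a

cbebddadeb$dfa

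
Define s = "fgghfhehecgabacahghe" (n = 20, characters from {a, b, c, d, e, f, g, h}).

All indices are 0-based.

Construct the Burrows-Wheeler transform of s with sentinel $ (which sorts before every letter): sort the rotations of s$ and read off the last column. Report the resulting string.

egbcaaehhh$hcfhggefga

rank  rotation               last
    0  $fgghfhehecgabacahghe  e
    1  abacahghe$fgghfhehecg  g
    2  acahghe$fgghfhehecgab  b
    3  ahghe$fgghfhehecgabac  c
    4  bacahghe$fgghfhehecga  a
    5  cahghe$fgghfhehecgaba  a
    6  cgabacahghe$fgghfhehe  e
    7  e$fgghfhehecgabacahgh  h
    8  ecgabacahghe$fgghfheh  h
    9  ehecgabacahghe$fgghfh  h
   10  fgghfhehecgabacahghe$  $
   11  fhehecgabacahghe$fggh  h
   12  gabacahghe$fgghfhehec  c
   13  gghfhehecgabacahghe$f  f
   14  ghe$fgghfhehecgabacah  h
   15  ghfhehecgabacahghe$fg  g
   16  he$fgghfhehecgabacahg  g
   17  hecgabacahghe$fgghfhe  e
   18  hehecgabacahghe$fgghf  f
   19  hfhehecgabacahghe$fgg  g
   20  hghe$fgghfhehecgabaca  a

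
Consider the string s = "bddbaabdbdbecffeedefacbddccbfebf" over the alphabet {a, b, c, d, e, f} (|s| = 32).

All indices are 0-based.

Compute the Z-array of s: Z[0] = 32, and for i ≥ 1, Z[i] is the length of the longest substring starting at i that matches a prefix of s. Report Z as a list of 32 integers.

[32, 0, 0, 1, 0, 0, 2, 0, 2, 0, 1, 0, 0, 0, 0, 0, 0, 0, 0, 0, 0, 0, 3, 0, 0, 0, 0, 1, 0, 0, 1, 0]

Z[0]=32
i=1: i≥r, start 0; Z[1]=0
i=2: i≥r, start 0; Z[2]=0
i=3: i≥r, start 0; Z[3]=1 grow→box=[3,4)
i=4: i≥r, start 0; Z[4]=0
i=5: i≥r, start 0; Z[5]=0
i=6: i≥r, start 0; Z[6]=2 grow→box=[6,8)
i=7: min(r-i=1, Z[1]=0)=0; Z[7]=0
i=8: i≥r, start 0; Z[8]=2 grow→box=[8,10)
i=9: min(r-i=1, Z[1]=0)=0; Z[9]=0
i=10: i≥r, start 0; Z[10]=1 grow→box=[10,11)
i=11: i≥r, start 0; Z[11]=0
i=12: i≥r, start 0; Z[12]=0
i=13: i≥r, start 0; Z[13]=0
i=14: i≥r, start 0; Z[14]=0
i=15: i≥r, start 0; Z[15]=0
i=16: i≥r, start 0; Z[16]=0
i=17: i≥r, start 0; Z[17]=0
i=18: i≥r, start 0; Z[18]=0
i=19: i≥r, start 0; Z[19]=0
i=20: i≥r, start 0; Z[20]=0
i=21: i≥r, start 0; Z[21]=0
i=22: i≥r, start 0; Z[22]=3 grow→box=[22,25)
i=23: min(r-i=2, Z[1]=0)=0; Z[23]=0
i=24: min(r-i=1, Z[2]=0)=0; Z[24]=0
i=25: i≥r, start 0; Z[25]=0
i=26: i≥r, start 0; Z[26]=0
i=27: i≥r, start 0; Z[27]=1 grow→box=[27,28)
i=28: i≥r, start 0; Z[28]=0
i=29: i≥r, start 0; Z[29]=0
i=30: i≥r, start 0; Z[30]=1 grow→box=[30,31)
i=31: i≥r, start 0; Z[31]=0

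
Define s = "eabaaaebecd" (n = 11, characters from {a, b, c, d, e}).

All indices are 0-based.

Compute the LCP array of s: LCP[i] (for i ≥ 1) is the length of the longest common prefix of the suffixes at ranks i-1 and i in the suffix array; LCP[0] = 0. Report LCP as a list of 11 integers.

[0, 2, 1, 1, 0, 1, 0, 0, 0, 1, 1]

sorted suffixes:
  #0 SA[0]=3  'aaaebecd'
  #1 SA[1]=4  'aaebecd'
  #2 SA[2]=1  'abaaaebecd'
  #3 SA[3]=5  'aebecd'
  #4 SA[4]=2  'baaaebecd'
  #5 SA[5]=7  'becd'
  #6 SA[6]=9  'cd'
  #7 SA[7]=10  'd'
  #8 SA[8]=0  'eabaaaebecd'
  #9 SA[9]=6  'ebecd'
  #10 SA[10]=8  'ecd'

SA = [3, 4, 1, 5, 2, 7, 9, 10, 0, 6, 8]
i: (SA[i-1],SA[i]) lcp shared
  1: (3,4) 2 'aa'
  2: (4,1) 1 'a'
  3: (1,5) 1 'a'
  4: (5,2) 0 ''
  5: (2,7) 1 'b'
  6: (7,9) 0 ''
  7: (9,10) 0 ''
  8: (10,0) 0 ''
  9: (0,6) 1 'e'
  10: (6,8) 1 'e'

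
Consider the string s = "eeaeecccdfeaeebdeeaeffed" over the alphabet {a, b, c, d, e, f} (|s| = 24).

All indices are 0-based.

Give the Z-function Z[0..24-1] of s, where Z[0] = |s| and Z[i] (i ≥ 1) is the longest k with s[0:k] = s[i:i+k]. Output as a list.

Z[0]=24
i=1: outside box; Z[1]=1 grow→box=[1,2)
i=2: outside box; Z[2]=0
i=3: outside box; Z[3]=2 grow→box=[3,5)
i=4: min(r-i=1, Z[1]=1)=1; Z[4]=1
i=5: outside box; Z[5]=0
i=6: outside box; Z[6]=0
i=7: outside box; Z[7]=0
i=8: outside box; Z[8]=0
i=9: outside box; Z[9]=0
i=10: outside box; Z[10]=1 grow→box=[10,11)
i=11: outside box; Z[11]=0
i=12: outside box; Z[12]=2 grow→box=[12,14)
i=13: min(r-i=1, Z[1]=1)=1; Z[13]=1
i=14: outside box; Z[14]=0
i=15: outside box; Z[15]=0
i=16: outside box; Z[16]=4 grow→box=[16,20)
i=17: min(r-i=3, Z[1]=1)=1; Z[17]=1
i=18: min(r-i=2, Z[2]=0)=0; Z[18]=0
i=19: min(r-i=1, Z[3]=2)=1; Z[19]=1
i=20: outside box; Z[20]=0
i=21: outside box; Z[21]=0
i=22: outside box; Z[22]=1 grow→box=[22,23)
i=23: outside box; Z[23]=0

[24, 1, 0, 2, 1, 0, 0, 0, 0, 0, 1, 0, 2, 1, 0, 0, 4, 1, 0, 1, 0, 0, 1, 0]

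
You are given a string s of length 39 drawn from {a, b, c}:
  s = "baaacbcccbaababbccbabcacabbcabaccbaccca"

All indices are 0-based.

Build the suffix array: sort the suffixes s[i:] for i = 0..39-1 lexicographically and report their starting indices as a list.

sorted suffixes:
  #0 SA[0]=38  'a'
  #1 SA[1]=1  'aaacbcccbaababbccbabcacabbcabaccbaccca'
  #2 SA[2]=10  'aababbccbabcacabbcabaccbaccca'
  #3 SA[3]=2  'aacbcccbaababbccbabcacabbcabaccbaccca'
  #4 SA[4]=11  'ababbccbabcacabbcabaccbaccca'
  #5 SA[5]=28  'abaccbaccca'
  #6 SA[6]=24  'abbcabaccbaccca'
  #7 SA[7]=13  'abbccbabcacabbcabaccbaccca'
  #8 SA[8]=19  'abcacabbcabaccbaccca'
  #9 SA[9]=22  'acabbcabaccbaccca'
  #10 SA[10]=3  'acbcccbaababbccbabcacabbcabaccbaccca'
  #11 SA[11]=30  'accbaccca'
  #12 SA[12]=34  'accca'
  #13 SA[13]=0  'baaacbcccbaababbccbabcacabbcabaccbaccca'
  #14 SA[14]=9  'baababbccbabcacabbcabaccbaccca'
  #15 SA[15]=12  'babbccbabcacabbcabaccbaccca'
  #16 SA[16]=18  'babcacabbcabaccbaccca'
  #17 SA[17]=29  'baccbaccca'
  #18 SA[18]=33  'baccca'
  #19 SA[19]=25  'bbcabaccbaccca'
  #20 SA[20]=14  'bbccbabcacabbcabaccbaccca'
  #21 SA[21]=26  'bcabaccbaccca'
  #22 SA[22]=20  'bcacabbcabaccbaccca'
  #23 SA[23]=15  'bccbabcacabbcabaccbaccca'
  #24 SA[24]=5  'bcccbaababbccbabcacabbcabaccbaccca'
  #25 SA[25]=37  'ca'
  #26 SA[26]=27  'cabaccbaccca'
  #27 SA[27]=23  'cabbcabaccbaccca'
  #28 SA[28]=21  'cacabbcabaccbaccca'
  #29 SA[29]=8  'cbaababbccbabcacabbcabaccbaccca'
  #30 SA[30]=17  'cbabcacabbcabaccbaccca'
  #31 SA[31]=32  'cbaccca'
  #32 SA[32]=4  'cbcccbaababbccbabcacabbcabaccbaccca'
  #33 SA[33]=36  'cca'
  #34 SA[34]=7  'ccbaababbccbabcacabbcabaccbaccca'
  #35 SA[35]=16  'ccbabcacabbcabaccbaccca'
  #36 SA[36]=31  'ccbaccca'
  #37 SA[37]=35  'ccca'
  #38 SA[38]=6  'cccbaababbccbabcacabbcabaccbaccca'

[38, 1, 10, 2, 11, 28, 24, 13, 19, 22, 3, 30, 34, 0, 9, 12, 18, 29, 33, 25, 14, 26, 20, 15, 5, 37, 27, 23, 21, 8, 17, 32, 4, 36, 7, 16, 31, 35, 6]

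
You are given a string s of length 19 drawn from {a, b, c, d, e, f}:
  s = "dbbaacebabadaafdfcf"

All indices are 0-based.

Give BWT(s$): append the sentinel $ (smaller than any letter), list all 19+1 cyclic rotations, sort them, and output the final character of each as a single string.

fbdbababeadafa$fccda

rank  rotation              last
    0  $dbbaacebabadaafdfcf  f
    1  aacebabadaafdfcf$dbb  b
    2  aafdfcf$dbbaacebabad  d
    3  abadaafdfcf$dbbaaceb  b
    4  acebabadaafdfcf$dbba  a
    5  adaafdfcf$dbbaacebab  b
    6  afdfcf$dbbaacebabada  a
    7  baacebabadaafdfcf$db  b
    8  babadaafdfcf$dbbaace  e
    9  badaafdfcf$dbbaaceba  a
   10  bbaacebabadaafdfcf$d  d
   11  cebabadaafdfcf$dbbaa  a
   12  cf$dbbaacebabadaafdf  f
   13  daafdfcf$dbbaacebaba  a
   14  dbbaacebabadaafdfcf$  $
   15  dfcf$dbbaacebabadaaf  f
   16  ebabadaafdfcf$dbbaac  c
   17  f$dbbaacebabadaafdfc  c
   18  fcf$dbbaacebabadaafd  d
   19  fdfcf$dbbaacebabadaa  a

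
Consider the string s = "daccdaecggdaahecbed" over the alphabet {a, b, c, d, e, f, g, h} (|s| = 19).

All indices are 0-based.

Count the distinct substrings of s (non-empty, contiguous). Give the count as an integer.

rank→(start, suffix):
  0 → (11, 'aahecbed')
  1 → (1, 'accdaecggdaahecbed')
  2 → (5, 'aecggdaahecbed')
  3 → (12, 'ahecbed')
  4 → (16, 'bed')
  5 → (15, 'cbed')
  6 → (2, 'ccdaecggdaahecbed')
  7 → (3, 'cdaecggdaahecbed')
  8 → (7, 'cggdaahecbed')
  9 → (18, 'd')
  10 → (10, 'daahecbed')
  11 → (0, 'daccdaecggdaahecbed')
  12 → (4, 'daecggdaahecbed')
  13 → (14, 'ecbed')
  14 → (6, 'ecggdaahecbed')
  15 → (17, 'ed')
  16 → (9, 'gdaahecbed')
  17 → (8, 'ggdaahecbed')
  18 → (13, 'hecbed')

SA = [11, 1, 5, 12, 16, 15, 2, 3, 7, 18, 10, 0, 4, 14, 6, 17, 9, 8, 13]
[i] adj suffixes → lcp
  [1] 11/1 → 1 ('a')
  [2] 1/5 → 1 ('a')
  [3] 5/12 → 1 ('a')
  [4] 12/16 → 0 ('')
  [5] 16/15 → 0 ('')
  [6] 15/2 → 1 ('c')
  [7] 2/3 → 1 ('c')
  [8] 3/7 → 1 ('c')
  [9] 7/18 → 0 ('')
  [10] 18/10 → 1 ('d')
  [11] 10/0 → 2 ('da')
  [12] 0/4 → 2 ('da')
  [13] 4/14 → 0 ('')
  [14] 14/6 → 2 ('ec')
  [15] 6/17 → 1 ('e')
  [16] 17/9 → 0 ('')
  [17] 9/8 → 1 ('g')
  [18] 8/13 → 0 ('')

n(n+1)/2 = 19·20/2 = 190
Σ LCP = 0 + 1 + 1 + 1 + 0 + 0 + 1 + 1 + 1 + 0 + 1 + 2 + 2 + 0 + 2 + 1 + 0 + 1 + 0 = 15
distinct = 190 − 15 = 175

175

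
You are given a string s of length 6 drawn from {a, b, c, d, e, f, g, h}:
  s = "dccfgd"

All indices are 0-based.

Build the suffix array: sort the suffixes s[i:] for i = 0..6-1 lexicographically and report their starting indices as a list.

[1, 2, 5, 0, 3, 4]

rank | idx | suffix
   0 |   1 | ccfgd
   1 |   2 | cfgd
   2 |   5 | d
   3 |   0 | dccfgd
   4 |   3 | fgd
   5 |   4 | gd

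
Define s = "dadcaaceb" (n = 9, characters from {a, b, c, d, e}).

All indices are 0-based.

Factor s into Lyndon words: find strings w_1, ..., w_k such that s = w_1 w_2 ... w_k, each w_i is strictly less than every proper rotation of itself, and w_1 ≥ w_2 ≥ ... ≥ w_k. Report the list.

emit factor 1: 'd' (i=0, period=1)
emit factor 2: 'adc' (i=1, period=3)
emit factor 3: 'aaceb' (i=4, period=5)

["d", "adc", "aaceb"]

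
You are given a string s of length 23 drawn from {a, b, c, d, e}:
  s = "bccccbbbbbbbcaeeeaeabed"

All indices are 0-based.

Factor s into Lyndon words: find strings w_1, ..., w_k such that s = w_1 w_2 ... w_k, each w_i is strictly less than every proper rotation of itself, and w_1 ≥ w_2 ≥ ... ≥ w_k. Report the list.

["bcccc", "bbbbbbbc", "aeee", "ae", "abed"]

emit factor 1: 'bcccc' (i=0, period=5)
emit factor 2: 'bbbbbbbc' (i=5, period=8)
emit factor 3: 'aeee' (i=13, period=4)
emit factor 4: 'ae' (i=17, period=2)
emit factor 5: 'abed' (i=19, period=4)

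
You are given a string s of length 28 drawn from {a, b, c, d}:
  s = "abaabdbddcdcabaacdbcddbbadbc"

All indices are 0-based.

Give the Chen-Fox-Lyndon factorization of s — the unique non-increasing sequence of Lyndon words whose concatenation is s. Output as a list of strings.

emit factor 1: 'ab' (i=0, period=2)
emit factor 2: 'aabdbddcdcabaacdbcddbbadbc' (i=2, period=26)

["ab", "aabdbddcdcabaacdbcddbbadbc"]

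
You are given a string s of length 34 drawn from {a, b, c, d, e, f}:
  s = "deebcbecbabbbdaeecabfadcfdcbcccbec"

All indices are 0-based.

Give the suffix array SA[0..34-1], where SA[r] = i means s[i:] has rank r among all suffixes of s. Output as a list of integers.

[9, 18, 21, 14, 8, 10, 11, 3, 27, 12, 31, 5, 19, 33, 17, 7, 26, 30, 4, 29, 28, 23, 13, 25, 22, 0, 2, 32, 16, 6, 1, 15, 20, 24]

rank | idx | suffix
   0 |   9 | abbbdaeecabfadcfdcbcccbec
   1 |  18 | abfadcfdcbcccbec
   2 |  21 | adcfdcbcccbec
   3 |  14 | aeecabfadcfdcbcccbec
   4 |   8 | babbbdaeecabfadcfdcbcccbec
   5 |  10 | bbbdaeecabfadcfdcbcccbec
   6 |  11 | bbdaeecabfadcfdcbcccbec
   7 |   3 | bcbecbabbbdaeecabfadcfdcbcccbec
   8 |  27 | bcccbec
   9 |  12 | bdaeecabfadcfdcbcccbec
  10 |  31 | bec
  11 |   5 | becbabbbdaeecabfadcfdcbcccbec
  12 |  19 | bfadcfdcbcccbec
  13 |  33 | c
  14 |  17 | cabfadcfdcbcccbec
  15 |   7 | cbabbbdaeecabfadcfdcbcccbec
  16 |  26 | cbcccbec
  17 |  30 | cbec
  18 |   4 | cbecbabbbdaeecabfadcfdcbcccbec
  19 |  29 | ccbec
  20 |  28 | cccbec
  21 |  23 | cfdcbcccbec
  22 |  13 | daeecabfadcfdcbcccbec
  23 |  25 | dcbcccbec
  24 |  22 | dcfdcbcccbec
  25 |   0 | deebcbecbabbbdaeecabfadcfdcbcccbec
  26 |   2 | ebcbecbabbbdaeecabfadcfdcbcccbec
  27 |  32 | ec
  28 |  16 | ecabfadcfdcbcccbec
  29 |   6 | ecbabbbdaeecabfadcfdcbcccbec
  30 |   1 | eebcbecbabbbdaeecabfadcfdcbcccbec
  31 |  15 | eecabfadcfdcbcccbec
  32 |  20 | fadcfdcbcccbec
  33 |  24 | fdcbcccbec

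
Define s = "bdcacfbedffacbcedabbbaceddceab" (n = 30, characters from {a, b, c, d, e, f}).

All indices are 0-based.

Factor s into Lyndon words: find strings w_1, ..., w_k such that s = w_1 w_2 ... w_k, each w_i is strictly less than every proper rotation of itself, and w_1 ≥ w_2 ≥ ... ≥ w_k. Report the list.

emit factor 1: 'bdc' (i=0, period=3)
emit factor 2: 'acfbedff' (i=3, period=8)
emit factor 3: 'acbced' (i=11, period=6)
emit factor 4: 'abbbaceddce' (i=17, period=11)
emit factor 5: 'ab' (i=28, period=2)

["bdc", "acfbedff", "acbced", "abbbaceddce", "ab"]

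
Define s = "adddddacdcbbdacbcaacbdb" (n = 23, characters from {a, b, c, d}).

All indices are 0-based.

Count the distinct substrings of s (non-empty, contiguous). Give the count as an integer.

243

rank | idx | suffix
   0 |  17 | aacbdb
   1 |  13 | acbcaacbdb
   2 |  18 | acbdb
   3 |   6 | acdcbbdacbcaacbdb
   4 |   0 | adddddacdcbbdacbcaacbdb
   5 |  22 | b
   6 |  10 | bbdacbcaacbdb
   7 |  15 | bcaacbdb
   8 |  11 | bdacbcaacbdb
   9 |  20 | bdb
  10 |  16 | caacbdb
  11 |   9 | cbbdacbcaacbdb
  12 |  14 | cbcaacbdb
  13 |  19 | cbdb
  14 |   7 | cdcbbdacbcaacbdb
  15 |  12 | dacbcaacbdb
  16 |   5 | dacdcbbdacbcaacbdb
  17 |  21 | db
  18 |   8 | dcbbdacbcaacbdb
  19 |   4 | ddacdcbbdacbcaacbdb
  20 |   3 | dddacdcbbdacbcaacbdb
  21 |   2 | ddddacdcbbdacbcaacbdb
  22 |   1 | dddddacdcbbdacbcaacbdb

SA = [17, 13, 18, 6, 0, 22, 10, 15, 11, 20, 16, 9, 14, 19, 7, 12, 5, 21, 8, 4, 3, 2, 1]
[i] adj suffixes → lcp
  [1] 17/13 → 1 ('a')
  [2] 13/18 → 3 ('acb')
  [3] 18/6 → 2 ('ac')
  [4] 6/0 → 1 ('a')
  [5] 0/22 → 0 ('')
  [6] 22/10 → 1 ('b')
  [7] 10/15 → 1 ('b')
  [8] 15/11 → 1 ('b')
  [9] 11/20 → 2 ('bd')
  [10] 20/16 → 0 ('')
  [11] 16/9 → 1 ('c')
  [12] 9/14 → 2 ('cb')
  [13] 14/19 → 2 ('cb')
  [14] 19/7 → 1 ('c')
  [15] 7/12 → 0 ('')
  [16] 12/5 → 3 ('dac')
  [17] 5/21 → 1 ('d')
  [18] 21/8 → 1 ('d')
  [19] 8/4 → 1 ('d')
  [20] 4/3 → 2 ('dd')
  [21] 3/2 → 3 ('ddd')
  [22] 2/1 → 4 ('dddd')

n(n+1)/2 = 23·24/2 = 276
Σ LCP = 0 + 1 + 3 + 2 + 1 + 0 + 1 + 1 + 1 + 2 + 0 + 1 + 2 + 2 + 1 + 0 + 3 + 1 + 1 + 1 + 2 + 3 + 4 = 33
distinct = 276 − 33 = 243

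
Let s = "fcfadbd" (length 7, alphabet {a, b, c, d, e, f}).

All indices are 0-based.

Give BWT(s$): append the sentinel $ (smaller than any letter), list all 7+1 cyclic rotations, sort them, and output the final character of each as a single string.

dfdfbac$

rank  rotation  last
    0  $fcfadbd  d
    1  adbd$fcf  f
    2  bd$fcfad  d
    3  cfadbd$f  f
    4  d$fcfadb  b
    5  dbd$fcfa  a
    6  fadbd$fc  c
    7  fcfadbd$  $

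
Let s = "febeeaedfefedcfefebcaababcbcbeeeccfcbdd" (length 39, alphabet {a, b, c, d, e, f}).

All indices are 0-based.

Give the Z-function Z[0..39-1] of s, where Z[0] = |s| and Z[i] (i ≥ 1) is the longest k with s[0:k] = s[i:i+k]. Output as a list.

[39, 0, 0, 0, 0, 0, 0, 0, 2, 0, 2, 0, 0, 0, 2, 0, 3, 0, 0, 0, 0, 0, 0, 0, 0, 0, 0, 0, 0, 0, 0, 0, 0, 0, 1, 0, 0, 0, 0]

Z[0]=39
i=1: outside box; Z[1]=0
i=2: outside box; Z[2]=0
i=3: outside box; Z[3]=0
i=4: outside box; Z[4]=0
i=5: outside box; Z[5]=0
i=6: outside box; Z[6]=0
i=7: outside box; Z[7]=0
i=8: outside box; Z[8]=2 extend→box=[8,10)
i=9: min(r-i=1, Z[1]=0)=0; Z[9]=0
i=10: outside box; Z[10]=2 extend→box=[10,12)
i=11: min(r-i=1, Z[1]=0)=0; Z[11]=0
i=12: outside box; Z[12]=0
i=13: outside box; Z[13]=0
i=14: outside box; Z[14]=2 extend→box=[14,16)
i=15: min(r-i=1, Z[1]=0)=0; Z[15]=0
i=16: outside box; Z[16]=3 extend→box=[16,19)
i=17: min(r-i=2, Z[1]=0)=0; Z[17]=0
i=18: min(r-i=1, Z[2]=0)=0; Z[18]=0
i=19: outside box; Z[19]=0
i=20: outside box; Z[20]=0
i=21: outside box; Z[21]=0
i=22: outside box; Z[22]=0
i=23: outside box; Z[23]=0
i=24: outside box; Z[24]=0
i=25: outside box; Z[25]=0
i=26: outside box; Z[26]=0
i=27: outside box; Z[27]=0
i=28: outside box; Z[28]=0
i=29: outside box; Z[29]=0
i=30: outside box; Z[30]=0
i=31: outside box; Z[31]=0
i=32: outside box; Z[32]=0
i=33: outside box; Z[33]=0
i=34: outside box; Z[34]=1 extend→box=[34,35)
i=35: outside box; Z[35]=0
i=36: outside box; Z[36]=0
i=37: outside box; Z[37]=0
i=38: outside box; Z[38]=0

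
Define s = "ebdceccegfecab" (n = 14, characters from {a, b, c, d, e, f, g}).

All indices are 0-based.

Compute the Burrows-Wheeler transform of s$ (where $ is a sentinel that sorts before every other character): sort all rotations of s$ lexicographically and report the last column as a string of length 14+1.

rank  rotation         last
    0  $ebdceccegfecab  b
    1  ab$ebdceccegfec  c
    2  b$ebdceccegfeca  a
    3  bdceccegfecab$e  e
    4  cab$ebdceccegfe  e
    5  ccegfecab$ebdce  e
    6  ceccegfecab$ebd  d
    7  cegfecab$ebdcec  c
    8  dceccegfecab$eb  b
    9  ebdceccegfecab$  $
   10  ecab$ebdceccegf  f
   11  eccegfecab$ebdc  c
   12  egfecab$ebdcecc  c
   13  fecab$ebdcecceg  g
   14  gfecab$ebdcecce  e

bcaeeedcb$fccge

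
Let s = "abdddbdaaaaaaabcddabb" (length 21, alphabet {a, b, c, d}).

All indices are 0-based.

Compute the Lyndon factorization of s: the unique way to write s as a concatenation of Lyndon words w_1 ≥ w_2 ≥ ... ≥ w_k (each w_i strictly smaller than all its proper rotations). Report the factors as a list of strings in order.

["abdddbd", "aaaaaaabcddabb"]

emit factor 1: 'abdddbd' (i=0, period=7)
emit factor 2: 'aaaaaaabcddabb' (i=7, period=14)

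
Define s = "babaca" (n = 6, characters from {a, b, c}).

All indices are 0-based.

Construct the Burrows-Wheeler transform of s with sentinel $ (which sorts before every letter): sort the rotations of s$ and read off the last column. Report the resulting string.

rank  rotation last
    0  $babaca  a
    1  a$babac  c
    2  abaca$b  b
    3  aca$bab  b
    4  babaca$  $
    5  baca$ba  a
    6  ca$baba  a

acbb$aa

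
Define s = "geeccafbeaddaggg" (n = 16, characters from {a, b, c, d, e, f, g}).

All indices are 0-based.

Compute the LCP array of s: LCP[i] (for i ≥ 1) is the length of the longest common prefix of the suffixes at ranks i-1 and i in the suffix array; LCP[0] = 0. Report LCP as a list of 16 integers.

rank | idx | suffix
   0 |   9 | addaggg
   1 |   5 | afbeaddaggg
   2 |  12 | aggg
   3 |   7 | beaddaggg
   4 |   4 | cafbeaddaggg
   5 |   3 | ccafbeaddaggg
   6 |  11 | daggg
   7 |  10 | ddaggg
   8 |   8 | eaddaggg
   9 |   2 | eccafbeaddaggg
  10 |   1 | eeccafbeaddaggg
  11 |   6 | fbeaddaggg
  12 |  15 | g
  13 |   0 | geeccafbeaddaggg
  14 |  14 | gg
  15 |  13 | ggg

SA = [9, 5, 12, 7, 4, 3, 11, 10, 8, 2, 1, 6, 15, 0, 14, 13]
rank  pair      lcp
   1  s[9:],s[5:]  1  'a'
   2  s[5:],s[12:]  1  'a'
   3  s[12:],s[7:]  0  ''
   4  s[7:],s[4:]  0  ''
   5  s[4:],s[3:]  1  'c'
   6  s[3:],s[11:]  0  ''
   7  s[11:],s[10:]  1  'd'
   8  s[10:],s[8:]  0  ''
   9  s[8:],s[2:]  1  'e'
  10  s[2:],s[1:]  1  'e'
  11  s[1:],s[6:]  0  ''
  12  s[6:],s[15:]  0  ''
  13  s[15:],s[0:]  1  'g'
  14  s[0:],s[14:]  1  'g'
  15  s[14:],s[13:]  2  'gg'

[0, 1, 1, 0, 0, 1, 0, 1, 0, 1, 1, 0, 0, 1, 1, 2]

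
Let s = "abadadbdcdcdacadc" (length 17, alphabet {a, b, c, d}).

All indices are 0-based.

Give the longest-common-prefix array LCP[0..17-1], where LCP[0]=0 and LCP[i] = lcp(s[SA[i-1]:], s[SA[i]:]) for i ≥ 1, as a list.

[0, 1, 1, 2, 2, 0, 1, 0, 1, 1, 2, 0, 2, 1, 1, 2, 3]

rank→(start, suffix):
  0 → (0, 'abadadbdcdcdacadc')
  1 → (12, 'acadc')
  2 → (2, 'adadbdcdcdacadc')
  3 → (4, 'adbdcdcdacadc')
  4 → (14, 'adc')
  5 → (1, 'badadbdcdcdacadc')
  6 → (6, 'bdcdcdacadc')
  7 → (16, 'c')
  8 → (13, 'cadc')
  9 → (10, 'cdacadc')
  10 → (8, 'cdcdacadc')
  11 → (11, 'dacadc')
  12 → (3, 'dadbdcdcdacadc')
  13 → (5, 'dbdcdcdacadc')
  14 → (15, 'dc')
  15 → (9, 'dcdacadc')
  16 → (7, 'dcdcdacadc')

SA = [0, 12, 2, 4, 14, 1, 6, 16, 13, 10, 8, 11, 3, 5, 15, 9, 7]
i: (SA[i-1],SA[i]) lcp shared
  1: (0,12) 1 'a'
  2: (12,2) 1 'a'
  3: (2,4) 2 'ad'
  4: (4,14) 2 'ad'
  5: (14,1) 0 ''
  6: (1,6) 1 'b'
  7: (6,16) 0 ''
  8: (16,13) 1 'c'
  9: (13,10) 1 'c'
  10: (10,8) 2 'cd'
  11: (8,11) 0 ''
  12: (11,3) 2 'da'
  13: (3,5) 1 'd'
  14: (5,15) 1 'd'
  15: (15,9) 2 'dc'
  16: (9,7) 3 'dcd'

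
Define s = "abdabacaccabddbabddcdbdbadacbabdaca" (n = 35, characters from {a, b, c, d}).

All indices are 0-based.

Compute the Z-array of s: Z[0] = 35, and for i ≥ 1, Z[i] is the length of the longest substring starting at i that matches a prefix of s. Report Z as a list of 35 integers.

[35, 0, 0, 2, 0, 1, 0, 1, 0, 0, 3, 0, 0, 0, 0, 3, 0, 0, 0, 0, 0, 0, 0, 0, 1, 0, 1, 0, 0, 4, 0, 0, 1, 0, 1]

Z[0]=35
i=1: i≥r, start 0; Z[1]=0
i=2: i≥r, start 0; Z[2]=0
i=3: i≥r, start 0; Z[3]=2 extend→box=[3,5)
i=4: min(r-i=1, Z[1]=0)=0; Z[4]=0
i=5: i≥r, start 0; Z[5]=1 extend→box=[5,6)
i=6: i≥r, start 0; Z[6]=0
i=7: i≥r, start 0; Z[7]=1 extend→box=[7,8)
i=8: i≥r, start 0; Z[8]=0
i=9: i≥r, start 0; Z[9]=0
i=10: i≥r, start 0; Z[10]=3 extend→box=[10,13)
i=11: min(r-i=2, Z[1]=0)=0; Z[11]=0
i=12: min(r-i=1, Z[2]=0)=0; Z[12]=0
i=13: i≥r, start 0; Z[13]=0
i=14: i≥r, start 0; Z[14]=0
i=15: i≥r, start 0; Z[15]=3 extend→box=[15,18)
i=16: min(r-i=2, Z[1]=0)=0; Z[16]=0
i=17: min(r-i=1, Z[2]=0)=0; Z[17]=0
i=18: i≥r, start 0; Z[18]=0
i=19: i≥r, start 0; Z[19]=0
i=20: i≥r, start 0; Z[20]=0
i=21: i≥r, start 0; Z[21]=0
i=22: i≥r, start 0; Z[22]=0
i=23: i≥r, start 0; Z[23]=0
i=24: i≥r, start 0; Z[24]=1 extend→box=[24,25)
i=25: i≥r, start 0; Z[25]=0
i=26: i≥r, start 0; Z[26]=1 extend→box=[26,27)
i=27: i≥r, start 0; Z[27]=0
i=28: i≥r, start 0; Z[28]=0
i=29: i≥r, start 0; Z[29]=4 extend→box=[29,33)
i=30: min(r-i=3, Z[1]=0)=0; Z[30]=0
i=31: min(r-i=2, Z[2]=0)=0; Z[31]=0
i=32: min(r-i=1, Z[3]=2)=1; Z[32]=1
i=33: i≥r, start 0; Z[33]=0
i=34: i≥r, start 0; Z[34]=1 extend→box=[34,35)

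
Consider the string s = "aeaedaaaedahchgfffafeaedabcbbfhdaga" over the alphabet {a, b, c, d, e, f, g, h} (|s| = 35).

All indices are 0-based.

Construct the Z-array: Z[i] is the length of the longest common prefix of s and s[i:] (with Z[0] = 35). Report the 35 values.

Z[0]=35
i=1: i≥r, start 0; Z[1]=0
i=2: i≥r, start 0; Z[2]=2 grow→box=[2,4)
i=3: min(r-i=1, Z[1]=0)=0; Z[3]=0
i=4: i≥r, start 0; Z[4]=0
i=5: i≥r, start 0; Z[5]=1 grow→box=[5,6)
i=6: i≥r, start 0; Z[6]=1 grow→box=[6,7)
i=7: i≥r, start 0; Z[7]=2 grow→box=[7,9)
i=8: min(r-i=1, Z[1]=0)=0; Z[8]=0
i=9: i≥r, start 0; Z[9]=0
i=10: i≥r, start 0; Z[10]=1 grow→box=[10,11)
i=11: i≥r, start 0; Z[11]=0
i=12: i≥r, start 0; Z[12]=0
i=13: i≥r, start 0; Z[13]=0
i=14: i≥r, start 0; Z[14]=0
i=15: i≥r, start 0; Z[15]=0
i=16: i≥r, start 0; Z[16]=0
i=17: i≥r, start 0; Z[17]=0
i=18: i≥r, start 0; Z[18]=1 grow→box=[18,19)
i=19: i≥r, start 0; Z[19]=0
i=20: i≥r, start 0; Z[20]=0
i=21: i≥r, start 0; Z[21]=2 grow→box=[21,23)
i=22: min(r-i=1, Z[1]=0)=0; Z[22]=0
i=23: i≥r, start 0; Z[23]=0
i=24: i≥r, start 0; Z[24]=1 grow→box=[24,25)
i=25: i≥r, start 0; Z[25]=0
i=26: i≥r, start 0; Z[26]=0
i=27: i≥r, start 0; Z[27]=0
i=28: i≥r, start 0; Z[28]=0
i=29: i≥r, start 0; Z[29]=0
i=30: i≥r, start 0; Z[30]=0
i=31: i≥r, start 0; Z[31]=0
i=32: i≥r, start 0; Z[32]=1 grow→box=[32,33)
i=33: i≥r, start 0; Z[33]=0
i=34: i≥r, start 0; Z[34]=1 grow→box=[34,35)

[35, 0, 2, 0, 0, 1, 1, 2, 0, 0, 1, 0, 0, 0, 0, 0, 0, 0, 1, 0, 0, 2, 0, 0, 1, 0, 0, 0, 0, 0, 0, 0, 1, 0, 1]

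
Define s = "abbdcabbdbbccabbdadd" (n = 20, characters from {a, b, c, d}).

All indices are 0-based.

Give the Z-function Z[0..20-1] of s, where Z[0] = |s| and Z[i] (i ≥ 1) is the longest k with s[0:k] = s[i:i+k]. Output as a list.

[20, 0, 0, 0, 0, 4, 0, 0, 0, 0, 0, 0, 0, 4, 0, 0, 0, 1, 0, 0]

Z[0]=20
i=1: i≥r, start 0; Z[1]=0
i=2: i≥r, start 0; Z[2]=0
i=3: i≥r, start 0; Z[3]=0
i=4: i≥r, start 0; Z[4]=0
i=5: i≥r, start 0; Z[5]=4 scan→box=[5,9)
i=6: min(r-i=3, Z[1]=0)=0; Z[6]=0
i=7: min(r-i=2, Z[2]=0)=0; Z[7]=0
i=8: min(r-i=1, Z[3]=0)=0; Z[8]=0
i=9: i≥r, start 0; Z[9]=0
i=10: i≥r, start 0; Z[10]=0
i=11: i≥r, start 0; Z[11]=0
i=12: i≥r, start 0; Z[12]=0
i=13: i≥r, start 0; Z[13]=4 scan→box=[13,17)
i=14: min(r-i=3, Z[1]=0)=0; Z[14]=0
i=15: min(r-i=2, Z[2]=0)=0; Z[15]=0
i=16: min(r-i=1, Z[3]=0)=0; Z[16]=0
i=17: i≥r, start 0; Z[17]=1 scan→box=[17,18)
i=18: i≥r, start 0; Z[18]=0
i=19: i≥r, start 0; Z[19]=0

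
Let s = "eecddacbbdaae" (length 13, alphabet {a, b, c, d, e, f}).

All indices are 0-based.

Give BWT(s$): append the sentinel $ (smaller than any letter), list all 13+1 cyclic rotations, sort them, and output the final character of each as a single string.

eddacbaebdcae$

rank  rotation        last
    0  $eecddacbbdaae  e
    1  aae$eecddacbbd  d
    2  acbbdaae$eecdd  d
    3  ae$eecddacbbda  a
    4  bbdaae$eecddac  c
    5  bdaae$eecddacb  b
    6  cbbdaae$eecdda  a
    7  cddacbbdaae$ee  e
    8  daae$eecddacbb  b
    9  dacbbdaae$eecd  d
   10  ddacbbdaae$eec  c
   11  e$eecddacbbdaa  a
   12  ecddacbbdaae$e  e
   13  eecddacbbdaae$  $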